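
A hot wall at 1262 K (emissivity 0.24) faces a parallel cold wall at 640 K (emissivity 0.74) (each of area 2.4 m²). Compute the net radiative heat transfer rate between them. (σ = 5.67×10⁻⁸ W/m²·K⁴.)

Q ≈ 71300 W

For two large parallel gray plates, q = σ(T₁⁴ − T₂⁴) / (1/ε₁ + 1/ε₂ − 1).
1/ε₁ + 1/ε₂ − 1 = 1/0.24 + 1/0.74 − 1 = 4.518.
T₁⁴ − T₂⁴ = 2.54×10^12 − 1.68×10^11 = 2.37×10^12 K⁴.
q = 5.67×10⁻⁸ × 2.37×10^12 / 4.518 = 29700 W/m².
Q = q·A = 29700 × 2.4 = 71300 W.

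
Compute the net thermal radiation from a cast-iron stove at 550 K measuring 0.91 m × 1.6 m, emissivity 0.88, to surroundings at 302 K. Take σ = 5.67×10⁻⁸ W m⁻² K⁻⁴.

Q ≈ 6040 W

A = 0.91 × 1.6 = 1.46 m².
Q = εσA(T⁴ − T_s⁴). T⁴ − T_s⁴ = (550)⁴ − (302)⁴ = 9.15×10^10 − 8.32×10^9 = 8.32×10^10 K⁴.
Q = 0.88 × 5.67×10⁻⁸ × 1.46 × 8.32×10^10 = 6040 W.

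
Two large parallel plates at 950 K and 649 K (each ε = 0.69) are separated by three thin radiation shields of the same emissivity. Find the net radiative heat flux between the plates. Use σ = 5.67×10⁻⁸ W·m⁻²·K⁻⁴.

Each of the 4 gaps contributes resistance (2/ε − 1) = 2/0.69 − 1 = 1.899; total = 7.594.
q = σ(T₁⁴ − T₂⁴) / 7.594 = 5.67×10⁻⁸ × 6.37×10^11 / 7.594 = 4760 W/m².

q ≈ 4760 W/m²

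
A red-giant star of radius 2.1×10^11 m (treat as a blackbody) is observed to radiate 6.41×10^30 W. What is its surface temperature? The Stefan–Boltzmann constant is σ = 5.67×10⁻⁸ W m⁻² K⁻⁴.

T ≈ 3780 K

A = 4πr² = 4π × (2.1×10^11)² = 5.54×10^23 m².
From P = σAT⁴, T = (P / σA)^(1/4) = (6.41×10^30 / (5.67×10⁻⁸ × 5.54×10^23))^(1/4).
T = (2.04×10^14)^(1/4) = 3780 K.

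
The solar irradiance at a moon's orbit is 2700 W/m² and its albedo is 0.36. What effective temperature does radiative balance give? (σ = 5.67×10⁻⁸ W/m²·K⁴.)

T ≈ 295 K

Power absorbed = (1−a)S·πR²; power emitted = 4πR²σT⁴. Equating and cancelling πR²:
T = ((1−a)S / 4σ)^(1/4) = (1730 / (4 × 5.67×10⁻⁸))^(1/4) = (7.62×10^9)^(1/4).
T = 295 K.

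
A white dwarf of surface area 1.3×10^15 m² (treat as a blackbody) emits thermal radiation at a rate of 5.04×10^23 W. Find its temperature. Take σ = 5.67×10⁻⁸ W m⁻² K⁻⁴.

T ≈ 9090 K

From P = σAT⁴, T = (P / σA)^(1/4) = (5.04×10^23 / (5.67×10⁻⁸ × 1.30×10^15))^(1/4).
T = (6.84×10^15)^(1/4) = 9090 K.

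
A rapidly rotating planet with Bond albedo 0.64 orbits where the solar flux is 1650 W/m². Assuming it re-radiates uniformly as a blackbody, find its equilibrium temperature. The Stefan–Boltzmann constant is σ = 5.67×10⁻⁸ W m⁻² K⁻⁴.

Power absorbed = (1−a)S·πR²; power emitted = 4πR²σT⁴. Equating and cancelling πR²:
T = ((1−a)S / 4σ)^(1/4) = (594 / (4 × 5.67×10⁻⁸))^(1/4) = (2.62×10^9)^(1/4).
T = 226 K.

T ≈ 226 K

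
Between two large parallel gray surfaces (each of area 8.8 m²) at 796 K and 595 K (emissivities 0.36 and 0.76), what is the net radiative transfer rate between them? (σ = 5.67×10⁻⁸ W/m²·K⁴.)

For two large parallel gray plates, q = σ(T₁⁴ − T₂⁴) / (1/ε₁ + 1/ε₂ − 1).
1/ε₁ + 1/ε₂ − 1 = 1/0.36 + 1/0.76 − 1 = 3.094.
T₁⁴ − T₂⁴ = 4.01×10^11 − 1.25×10^11 = 2.76×10^11 K⁴.
q = 5.67×10⁻⁸ × 2.76×10^11 / 3.094 = 5060 W/m².
Q = q·A = 5060 × 8.8 = 44500 W.

Q ≈ 44500 W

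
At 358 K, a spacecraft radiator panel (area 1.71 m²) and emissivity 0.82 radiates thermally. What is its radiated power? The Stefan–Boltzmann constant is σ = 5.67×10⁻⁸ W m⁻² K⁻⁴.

Stefan–Boltzmann: P = εσAT⁴ = 0.82 × 5.67×10⁻⁸ × 1.71 × (358)⁴ = 0.82 × 5.67×10⁻⁸ × 1.71 × 1.64×10^10.
P = 1310 W.

P ≈ 1310 W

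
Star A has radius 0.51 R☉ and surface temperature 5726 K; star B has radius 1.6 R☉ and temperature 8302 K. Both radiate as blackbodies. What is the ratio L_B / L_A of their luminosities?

L = 4πR²σT⁴ ∝ R²T⁴, so L_B/L_A = (1.6/0.51)² × (8302/5726)⁴ = 9.84 × 4.42 = 43.5.

L_B/L_A ≈ 43.5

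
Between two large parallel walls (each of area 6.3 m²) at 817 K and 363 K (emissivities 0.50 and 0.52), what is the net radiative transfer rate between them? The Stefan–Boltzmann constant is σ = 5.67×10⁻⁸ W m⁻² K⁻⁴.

For two large parallel gray plates, q = σ(T₁⁴ − T₂⁴) / (1/ε₁ + 1/ε₂ − 1).
1/ε₁ + 1/ε₂ − 1 = 1/0.50 + 1/0.52 − 1 = 2.923.
T₁⁴ − T₂⁴ = 4.46×10^11 − 1.74×10^10 = 4.28×10^11 K⁴.
q = 5.67×10⁻⁸ × 4.28×10^11 / 2.923 = 8310 W/m².
Q = q·A = 8310 × 6.3 = 52300 W.

Q ≈ 52300 W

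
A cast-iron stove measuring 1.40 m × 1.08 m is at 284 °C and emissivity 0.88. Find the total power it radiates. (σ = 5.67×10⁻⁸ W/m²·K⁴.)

A = 1.40 × 1.08 = 1.51 m².
284 °C = 557 K.
Stefan–Boltzmann: P = εσAT⁴ = 0.88 × 5.67×10⁻⁸ × 1.51 × (557)⁴ = 0.88 × 5.67×10⁻⁸ × 1.51 × 9.63×10^10.
P = 7260 W.

P ≈ 7260 W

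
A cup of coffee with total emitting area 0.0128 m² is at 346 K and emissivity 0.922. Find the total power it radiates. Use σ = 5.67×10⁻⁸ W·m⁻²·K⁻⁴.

P ≈ 9.59 W

Stefan–Boltzmann: P = εσAT⁴ = 0.922 × 5.67×10⁻⁸ × 0.0128 × (346)⁴ = 0.922 × 5.67×10⁻⁸ × 0.0128 × 1.43×10^10.
P = 9.59 W.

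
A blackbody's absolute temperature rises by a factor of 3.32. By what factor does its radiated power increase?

P ∝ T⁴, so the power scales as (3.32)⁴ = 121.

factor ≈ 121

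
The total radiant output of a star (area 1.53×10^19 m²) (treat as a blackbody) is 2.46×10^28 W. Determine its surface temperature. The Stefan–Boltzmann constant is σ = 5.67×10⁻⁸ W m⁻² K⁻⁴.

T ≈ 13000 K

From P = σAT⁴, T = (P / σA)^(1/4) = (2.46×10^28 / (5.67×10⁻⁸ × 1.53×10^19))^(1/4).
T = (2.84×10^16)^(1/4) = 13000 K.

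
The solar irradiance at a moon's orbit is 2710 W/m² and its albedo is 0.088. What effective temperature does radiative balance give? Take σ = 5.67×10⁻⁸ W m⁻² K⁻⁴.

T ≈ 323 K

Power absorbed = (1−a)S·πR²; power emitted = 4πR²σT⁴. Equating and cancelling πR²:
T = ((1−a)S / 4σ)^(1/4) = (2470 / (4 × 5.67×10⁻⁸))^(1/4) = (1.09×10^10)^(1/4).
T = 323 K.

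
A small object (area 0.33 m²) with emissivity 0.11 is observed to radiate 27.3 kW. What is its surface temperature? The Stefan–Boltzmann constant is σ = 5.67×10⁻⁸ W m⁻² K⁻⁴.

From P = εσAT⁴, T = (P / εσA)^(1/4) = (27300 / (0.11 × 5.67×10⁻⁸ × 0.330))^(1/4).
T = (1.33×10^13)^(1/4) = 1910 K.

T ≈ 1910 K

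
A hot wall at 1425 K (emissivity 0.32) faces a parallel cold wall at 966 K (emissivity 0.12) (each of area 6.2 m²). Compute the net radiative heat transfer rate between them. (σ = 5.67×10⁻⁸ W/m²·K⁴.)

Q ≈ 1.09×10^5 W

For two large parallel gray plates, q = σ(T₁⁴ − T₂⁴) / (1/ε₁ + 1/ε₂ − 1).
1/ε₁ + 1/ε₂ − 1 = 1/0.32 + 1/0.12 − 1 = 10.46.
T₁⁴ − T₂⁴ = 4.12×10^12 − 8.71×10^11 = 3.25×10^12 K⁴.
q = 5.67×10⁻⁸ × 3.25×10^12 / 10.46 = 17600 W/m².
Q = q·A = 17600 × 6.2 = 1.09×10^5 W.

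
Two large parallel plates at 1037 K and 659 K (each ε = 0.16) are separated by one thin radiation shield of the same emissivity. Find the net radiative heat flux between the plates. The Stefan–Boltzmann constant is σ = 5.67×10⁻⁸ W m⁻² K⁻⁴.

Each of the 2 gaps contributes resistance (2/ε − 1) = 2/0.16 − 1 = 11.50; total = 23.00.
q = σ(T₁⁴ − T₂⁴) / 23.00 = 5.67×10⁻⁸ × 9.68×10^11 / 23.00 = 2390 W/m².

q ≈ 2390 W/m²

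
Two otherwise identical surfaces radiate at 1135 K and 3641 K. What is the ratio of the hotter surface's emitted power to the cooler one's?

P ∝ T⁴, so the ratio is (3641/1135)⁴ = (3.208)⁴ = 106.

ratio ≈ 106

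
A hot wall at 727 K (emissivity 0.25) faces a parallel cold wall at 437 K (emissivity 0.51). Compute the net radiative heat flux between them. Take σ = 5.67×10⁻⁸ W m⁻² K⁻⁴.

q ≈ 2780 W/m²

For two large parallel gray plates, q = σ(T₁⁴ − T₂⁴) / (1/ε₁ + 1/ε₂ − 1).
1/ε₁ + 1/ε₂ − 1 = 1/0.25 + 1/0.51 − 1 = 4.961.
T₁⁴ − T₂⁴ = 2.79×10^11 − 3.65×10^10 = 2.43×10^11 K⁴.
q = 5.67×10⁻⁸ × 2.43×10^11 / 4.961 = 2780 W/m².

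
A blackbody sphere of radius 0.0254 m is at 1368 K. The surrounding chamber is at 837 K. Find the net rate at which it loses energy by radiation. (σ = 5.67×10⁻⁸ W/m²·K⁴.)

Q ≈ 1380 W

A = 4πr² = 4π × (0.0254)² = 8.11×10^-3 m².
Q = σA(T⁴ − T_s⁴). T⁴ − T_s⁴ = (1368)⁴ − (837)⁴ = 3.50×10^12 − 4.91×10^11 = 3.01×10^12 K⁴.
Q = 5.67×10⁻⁸ × 8.11×10^-3 × 3.01×10^12 = 1380 W.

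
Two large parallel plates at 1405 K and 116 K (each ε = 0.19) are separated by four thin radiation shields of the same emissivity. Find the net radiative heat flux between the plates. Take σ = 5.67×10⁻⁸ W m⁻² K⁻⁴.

Each of the 5 gaps contributes resistance (2/ε − 1) = 2/0.19 − 1 = 9.526; total = 47.63.
q = σ(T₁⁴ − T₂⁴) / 47.63 = 5.67×10⁻⁸ × 3.90×10^12 / 47.63 = 4640 W/m².

q ≈ 4640 W/m²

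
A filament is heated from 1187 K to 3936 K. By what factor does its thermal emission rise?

P ∝ T⁴, so the ratio is (3936/1187)⁴ = (3.316)⁴ = 121.

ratio ≈ 121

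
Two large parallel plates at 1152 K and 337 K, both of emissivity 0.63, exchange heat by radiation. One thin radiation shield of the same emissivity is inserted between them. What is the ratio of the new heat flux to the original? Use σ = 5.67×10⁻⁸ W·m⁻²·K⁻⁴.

ratio ≈ 0.500

With N identical shields there are N+1 = 2 gaps in series, each with the same radiative resistance, so the flux falls to 1/(N+1) of its unshielded value.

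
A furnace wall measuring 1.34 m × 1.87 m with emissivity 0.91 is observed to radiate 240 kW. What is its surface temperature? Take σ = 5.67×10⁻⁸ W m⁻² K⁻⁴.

A = 1.34 × 1.87 = 2.51 m².
From P = εσAT⁴, T = (P / εσA)^(1/4) = (2.40×10^5 / (0.91 × 5.67×10⁻⁸ × 2.51))^(1/4).
T = (1.86×10^12)^(1/4) = 1170 K.

T ≈ 1170 K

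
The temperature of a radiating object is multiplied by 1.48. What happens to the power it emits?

P ∝ T⁴, so the power scales as (1.48)⁴ = 4.80.

factor ≈ 4.80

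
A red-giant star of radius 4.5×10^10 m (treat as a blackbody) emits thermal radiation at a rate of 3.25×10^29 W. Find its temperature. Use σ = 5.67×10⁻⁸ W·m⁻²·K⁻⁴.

A = 4πr² = 4π × (4.5×10^10)² = 2.54×10^22 m².
From P = σAT⁴, T = (P / σA)^(1/4) = (3.25×10^29 / (5.67×10⁻⁸ × 2.54×10^22))^(1/4).
T = (2.25×10^14)^(1/4) = 3870 K.

T ≈ 3870 K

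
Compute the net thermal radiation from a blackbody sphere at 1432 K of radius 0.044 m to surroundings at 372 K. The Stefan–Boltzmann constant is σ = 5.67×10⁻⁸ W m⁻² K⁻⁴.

Q ≈ 5770 W

A = 4πr² = 4π × (0.044)² = 0.0243 m².
Q = σA(T⁴ − T_s⁴). T⁴ − T_s⁴ = (1432)⁴ − (372)⁴ = 4.21×10^12 − 1.92×10^10 = 4.19×10^12 K⁴.
Q = 5.67×10⁻⁸ × 0.0243 × 4.19×10^12 = 5770 W.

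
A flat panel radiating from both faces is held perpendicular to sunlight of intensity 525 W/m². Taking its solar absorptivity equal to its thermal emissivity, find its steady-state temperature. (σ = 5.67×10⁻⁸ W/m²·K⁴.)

Absorbed flux αS = emitted flux 2εσT⁴ per unit area; with α = ε this gives T = (S/2σ)^(1/4).
T = (525 / (2 × 5.67×10⁻⁸))^(1/4) = (4.63×10^9)^(1/4).
T = 261 K.

T ≈ 261 K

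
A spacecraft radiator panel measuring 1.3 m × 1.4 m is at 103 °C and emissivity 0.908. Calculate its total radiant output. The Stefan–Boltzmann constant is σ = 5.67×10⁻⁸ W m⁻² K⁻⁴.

P ≈ 1870 W

A = 1.3 × 1.4 = 1.82 m².
103 °C = 376 K.
Stefan–Boltzmann: P = εσAT⁴ = 0.908 × 5.67×10⁻⁸ × 1.82 × (376)⁴ = 0.908 × 5.67×10⁻⁸ × 1.82 × 2.00×10^10.
P = 1870 W.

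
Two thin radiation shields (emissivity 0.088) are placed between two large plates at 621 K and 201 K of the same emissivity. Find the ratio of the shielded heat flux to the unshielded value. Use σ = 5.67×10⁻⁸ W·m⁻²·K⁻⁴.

With N identical shields there are N+1 = 3 gaps in series, each with the same radiative resistance, so the flux falls to 1/(N+1) of its unshielded value.

ratio ≈ 0.333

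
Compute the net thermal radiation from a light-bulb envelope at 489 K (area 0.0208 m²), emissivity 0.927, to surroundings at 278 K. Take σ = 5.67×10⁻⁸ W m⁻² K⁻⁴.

Q = εσA(T⁴ − T_s⁴). T⁴ − T_s⁴ = (489)⁴ − (278)⁴ = 5.72×10^10 − 5.97×10^9 = 5.12×10^10 K⁴.
Q = 0.927 × 5.67×10⁻⁸ × 0.0208 × 5.12×10^10 = 56.0 W.

Q ≈ 56.0 W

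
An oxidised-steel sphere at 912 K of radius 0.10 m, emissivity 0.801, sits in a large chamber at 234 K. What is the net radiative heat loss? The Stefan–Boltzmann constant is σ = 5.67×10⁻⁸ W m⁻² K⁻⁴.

A = 4πr² = 4π × (0.10)² = 0.126 m².
Q = εσA(T⁴ − T_s⁴). T⁴ − T_s⁴ = (912)⁴ − (234)⁴ = 6.92×10^11 − 3.00×10^9 = 6.89×10^11 K⁴.
Q = 0.801 × 5.67×10⁻⁸ × 0.126 × 6.89×10^11 = 3930 W.

Q ≈ 3930 W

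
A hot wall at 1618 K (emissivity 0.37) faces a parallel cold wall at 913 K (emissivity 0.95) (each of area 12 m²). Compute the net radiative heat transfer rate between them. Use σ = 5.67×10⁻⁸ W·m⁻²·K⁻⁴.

For two large parallel gray plates, q = σ(T₁⁴ − T₂⁴) / (1/ε₁ + 1/ε₂ − 1).
1/ε₁ + 1/ε₂ − 1 = 1/0.37 + 1/0.95 − 1 = 2.755.
T₁⁴ − T₂⁴ = 6.85×10^12 − 6.95×10^11 = 6.16×10^12 K⁴.
q = 5.67×10⁻⁸ × 6.16×10^12 / 2.755 = 1.27×10^5 W/m².
Q = q·A = 1.27×10^5 × 12 = 1.52×10^6 W.

Q ≈ 1.52×10^6 W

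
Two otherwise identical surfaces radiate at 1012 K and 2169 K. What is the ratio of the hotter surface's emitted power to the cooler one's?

P ∝ T⁴, so the ratio is (2169/1012)⁴ = (2.143)⁴ = 21.1.

ratio ≈ 21.1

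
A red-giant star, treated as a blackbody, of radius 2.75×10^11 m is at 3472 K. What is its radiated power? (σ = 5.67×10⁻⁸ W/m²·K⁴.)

A = 4πr² = 4π × (2.75×10^11)² = 9.50×10^23 m².
P = σAT⁴ = 5.67×10⁻⁸ × 9.50×10^23 × (3472)⁴ = 5.67×10⁻⁸ × 9.50×10^23 × 1.45×10^14.
P = 7.83×10^30 W.

P ≈ 7.83×10^30 W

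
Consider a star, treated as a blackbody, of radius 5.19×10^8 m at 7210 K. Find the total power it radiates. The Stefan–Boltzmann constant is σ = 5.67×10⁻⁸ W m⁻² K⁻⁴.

P ≈ 5.19×10^26 W

A = 4πr² = 4π × (5.19×10^8)² = 3.38×10^18 m².
P = σAT⁴ = 5.67×10⁻⁸ × 3.38×10^18 × (7210)⁴ = 5.67×10⁻⁸ × 3.38×10^18 × 2.70×10^15.
P = 5.19×10^26 W.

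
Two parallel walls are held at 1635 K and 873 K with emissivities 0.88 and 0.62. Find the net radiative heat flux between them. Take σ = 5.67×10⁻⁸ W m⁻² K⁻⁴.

For two large parallel gray plates, q = σ(T₁⁴ − T₂⁴) / (1/ε₁ + 1/ε₂ − 1).
1/ε₁ + 1/ε₂ − 1 = 1/0.88 + 1/0.62 − 1 = 1.749.
T₁⁴ − T₂⁴ = 7.15×10^12 − 5.81×10^11 = 6.57×10^12 K⁴.
q = 5.67×10⁻⁸ × 6.57×10^12 / 1.749 = 2.13×10^5 W/m².

q ≈ 2.13×10^5 W/m²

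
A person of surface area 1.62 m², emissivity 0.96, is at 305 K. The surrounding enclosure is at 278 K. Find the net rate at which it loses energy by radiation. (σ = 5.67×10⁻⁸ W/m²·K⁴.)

Q ≈ 236 W

Q = εσA(T⁴ − T_s⁴). T⁴ − T_s⁴ = (305)⁴ − (278)⁴ = 8.65×10^9 − 5.97×10^9 = 2.68×10^9 K⁴.
Q = 0.96 × 5.67×10⁻⁸ × 1.62 × 2.68×10^9 = 236 W.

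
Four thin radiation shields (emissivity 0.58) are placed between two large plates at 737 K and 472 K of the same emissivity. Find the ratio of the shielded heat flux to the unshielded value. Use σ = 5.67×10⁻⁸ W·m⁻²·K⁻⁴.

With N identical shields there are N+1 = 5 gaps in series, each with the same radiative resistance, so the flux falls to 1/(N+1) of its unshielded value.

ratio ≈ 0.200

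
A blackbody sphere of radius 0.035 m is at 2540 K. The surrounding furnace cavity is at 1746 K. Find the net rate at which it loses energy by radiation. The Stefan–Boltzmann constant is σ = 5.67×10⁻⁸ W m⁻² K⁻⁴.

Q ≈ 28200 W

A = 4πr² = 4π × (0.035)² = 0.0154 m².
Q = σA(T⁴ − T_s⁴). T⁴ − T_s⁴ = (2540)⁴ − (1746)⁴ = 4.16×10^13 − 9.29×10^12 = 3.23×10^13 K⁴.
Q = 5.67×10⁻⁸ × 0.0154 × 3.23×10^13 = 28200 W.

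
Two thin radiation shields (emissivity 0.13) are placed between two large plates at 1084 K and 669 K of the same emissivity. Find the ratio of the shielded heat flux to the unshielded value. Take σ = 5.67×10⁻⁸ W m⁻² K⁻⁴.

ratio ≈ 0.333

With N identical shields there are N+1 = 3 gaps in series, each with the same radiative resistance, so the flux falls to 1/(N+1) of its unshielded value.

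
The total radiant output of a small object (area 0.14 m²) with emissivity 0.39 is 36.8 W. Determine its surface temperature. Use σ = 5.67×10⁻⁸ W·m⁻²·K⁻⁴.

T ≈ 330 K

From P = εσAT⁴, T = (P / εσA)^(1/4) = (36.8 / (0.39 × 5.67×10⁻⁸ × 0.140))^(1/4).
T = (1.19×10^10)^(1/4) = 330 K.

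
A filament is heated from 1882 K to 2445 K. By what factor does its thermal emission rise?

ratio ≈ 2.85

P ∝ T⁴, so the ratio is (2445/1882)⁴ = (1.299)⁴ = 2.85.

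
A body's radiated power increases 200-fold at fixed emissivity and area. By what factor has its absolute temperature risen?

P ∝ T⁴ ⇒ T ∝ P^(1/4), so T scales by (200)^(1/4) = 3.76.

factor ≈ 3.76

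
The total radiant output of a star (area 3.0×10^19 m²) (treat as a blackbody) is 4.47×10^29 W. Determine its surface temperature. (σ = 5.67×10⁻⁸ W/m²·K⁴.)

From P = σAT⁴, T = (P / σA)^(1/4) = (4.47×10^29 / (5.67×10⁻⁸ × 3.00×10^19))^(1/4).
T = (2.63×10^17)^(1/4) = 22600 K.

T ≈ 22600 K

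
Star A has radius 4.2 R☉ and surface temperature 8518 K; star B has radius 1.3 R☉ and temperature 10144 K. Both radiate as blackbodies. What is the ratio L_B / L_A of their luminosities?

L = 4πR²σT⁴ ∝ R²T⁴, so L_B/L_A = (1.3/4.2)² × (10144/8518)⁴ = 0.0958 × 2.01 = 0.193.

L_B/L_A ≈ 0.193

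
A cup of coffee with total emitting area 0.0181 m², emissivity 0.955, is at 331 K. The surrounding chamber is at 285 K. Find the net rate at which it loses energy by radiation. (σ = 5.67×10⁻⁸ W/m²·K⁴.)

Q = εσA(T⁴ − T_s⁴). T⁴ − T_s⁴ = (331)⁴ − (285)⁴ = 1.20×10^10 − 6.60×10^9 = 5.41×10^9 K⁴.
Q = 0.955 × 5.67×10⁻⁸ × 0.0181 × 5.41×10^9 = 5.30 W.

Q ≈ 5.30 W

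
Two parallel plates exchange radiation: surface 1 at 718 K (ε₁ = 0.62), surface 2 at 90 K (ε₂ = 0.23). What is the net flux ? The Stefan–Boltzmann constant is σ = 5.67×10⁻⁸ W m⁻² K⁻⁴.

q ≈ 3040 W/m²

For two large parallel gray plates, q = σ(T₁⁴ − T₂⁴) / (1/ε₁ + 1/ε₂ − 1).
1/ε₁ + 1/ε₂ − 1 = 1/0.62 + 1/0.23 − 1 = 4.961.
T₁⁴ − T₂⁴ = 2.66×10^11 − 6.56×10^7 = 2.66×10^11 K⁴.
q = 5.67×10⁻⁸ × 2.66×10^11 / 4.961 = 3040 W/m².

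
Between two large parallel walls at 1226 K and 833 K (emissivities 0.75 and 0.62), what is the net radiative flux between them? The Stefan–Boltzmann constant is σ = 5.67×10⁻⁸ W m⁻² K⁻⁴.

For two large parallel gray plates, q = σ(T₁⁴ − T₂⁴) / (1/ε₁ + 1/ε₂ − 1).
1/ε₁ + 1/ε₂ − 1 = 1/0.75 + 1/0.62 − 1 = 1.946.
T₁⁴ − T₂⁴ = 2.26×10^12 − 4.81×10^11 = 1.78×10^12 K⁴.
q = 5.67×10⁻⁸ × 1.78×10^12 / 1.946 = 51800 W/m².

q ≈ 51800 W/m²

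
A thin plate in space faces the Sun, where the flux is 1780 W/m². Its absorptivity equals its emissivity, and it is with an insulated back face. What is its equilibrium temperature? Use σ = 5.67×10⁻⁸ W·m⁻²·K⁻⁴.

Absorbed flux αS = emitted flux εσT⁴ (one radiating face); with α = ε, T = (S/σ)^(1/4).
T = (1780 / 5.67×10⁻⁸)^(1/4) = (3.14×10^10)^(1/4).
T = 421 K.

T ≈ 421 K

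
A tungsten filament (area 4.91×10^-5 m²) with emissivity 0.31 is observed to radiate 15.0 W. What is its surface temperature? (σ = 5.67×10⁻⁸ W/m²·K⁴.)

T ≈ 2040 K

From P = εσAT⁴, T = (P / εσA)^(1/4) = (15.0 / (0.31 × 5.67×10⁻⁸ × 4.91×10^-5))^(1/4).
T = (1.74×10^13)^(1/4) = 2040 K.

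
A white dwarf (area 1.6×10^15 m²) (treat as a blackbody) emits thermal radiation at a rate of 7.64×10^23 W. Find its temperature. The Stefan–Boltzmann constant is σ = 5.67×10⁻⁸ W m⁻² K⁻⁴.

From P = σAT⁴, T = (P / σA)^(1/4) = (7.64×10^23 / (5.67×10⁻⁸ × 1.60×10^15))^(1/4).
T = (8.42×10^15)^(1/4) = 9580 K.

T ≈ 9580 K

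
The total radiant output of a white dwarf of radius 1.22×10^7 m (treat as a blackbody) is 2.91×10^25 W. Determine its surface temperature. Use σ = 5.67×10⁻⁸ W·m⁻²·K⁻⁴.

T ≈ 22900 K

A = 4πr² = 4π × (1.22×10^7)² = 1.87×10^15 m².
From P = σAT⁴, T = (P / σA)^(1/4) = (2.91×10^25 / (5.67×10⁻⁸ × 1.87×10^15))^(1/4).
T = (2.74×10^17)^(1/4) = 22900 K.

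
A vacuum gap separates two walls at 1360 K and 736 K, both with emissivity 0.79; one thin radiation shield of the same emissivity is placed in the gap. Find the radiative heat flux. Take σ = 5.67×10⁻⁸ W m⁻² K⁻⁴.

q ≈ 57900 W/m²

Each of the 2 gaps contributes resistance (2/ε − 1) = 2/0.79 − 1 = 1.532; total = 3.063.
q = σ(T₁⁴ − T₂⁴) / 3.063 = 5.67×10⁻⁸ × 3.13×10^12 / 3.063 = 57900 W/m².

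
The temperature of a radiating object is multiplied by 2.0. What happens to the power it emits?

P ∝ T⁴, so the power scales as (2.0)⁴ = 16.0.

factor ≈ 16.0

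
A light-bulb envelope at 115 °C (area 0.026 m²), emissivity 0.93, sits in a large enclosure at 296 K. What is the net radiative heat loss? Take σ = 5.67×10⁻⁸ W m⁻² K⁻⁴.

Q ≈ 20.5 W

Convert: 115 °C = 388 K.
Q = εσA(T⁴ − T_s⁴). T⁴ − T_s⁴ = (388)⁴ − (296)⁴ = 2.27×10^10 − 7.68×10^9 = 1.50×10^10 K⁴.
Q = 0.93 × 5.67×10⁻⁸ × 0.0260 × 1.50×10^10 = 20.5 W.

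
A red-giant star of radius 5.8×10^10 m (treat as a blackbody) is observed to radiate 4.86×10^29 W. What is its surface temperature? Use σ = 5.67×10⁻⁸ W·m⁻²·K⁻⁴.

A = 4πr² = 4π × (5.8×10^10)² = 4.23×10^22 m².
From P = σAT⁴, T = (P / σA)^(1/4) = (4.86×10^29 / (5.67×10⁻⁸ × 4.23×10^22))^(1/4).
T = (2.03×10^14)^(1/4) = 3770 K.

T ≈ 3770 K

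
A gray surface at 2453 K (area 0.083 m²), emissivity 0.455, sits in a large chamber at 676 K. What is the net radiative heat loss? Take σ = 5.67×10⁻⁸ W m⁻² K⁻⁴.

Q = εσA(T⁴ − T_s⁴). T⁴ − T_s⁴ = (2453)⁴ − (676)⁴ = 3.62×10^13 − 2.09×10^11 = 3.60×10^13 K⁴.
Q = 0.455 × 5.67×10⁻⁸ × 0.0830 × 3.60×10^13 = 77100 W.

Q ≈ 77100 W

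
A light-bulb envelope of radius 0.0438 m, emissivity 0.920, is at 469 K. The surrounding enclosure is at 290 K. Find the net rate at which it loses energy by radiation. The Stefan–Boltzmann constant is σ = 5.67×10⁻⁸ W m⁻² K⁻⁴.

A = 4πr² = 4π × (0.0438)² = 0.0241 m².
Q = εσA(T⁴ − T_s⁴). T⁴ − T_s⁴ = (469)⁴ − (290)⁴ = 4.84×10^10 − 7.07×10^9 = 4.13×10^10 K⁴.
Q = 0.920 × 5.67×10⁻⁸ × 0.0241 × 4.13×10^10 = 51.9 W.

Q ≈ 51.9 W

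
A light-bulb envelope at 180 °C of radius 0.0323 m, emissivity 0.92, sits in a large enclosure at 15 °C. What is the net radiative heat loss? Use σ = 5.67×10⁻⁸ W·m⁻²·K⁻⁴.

A = 4πr² = 4π × (0.0323)² = 0.0131 m².
Convert: 180 °C = 453 K; 15 °C = 288 K.
Q = εσA(T⁴ − T_s⁴). T⁴ − T_s⁴ = (453)⁴ − (288)⁴ = 4.21×10^10 − 6.88×10^9 = 3.52×10^10 K⁴.
Q = 0.92 × 5.67×10⁻⁸ × 0.0131 × 3.52×10^10 = 24.1 W.

Q ≈ 24.1 W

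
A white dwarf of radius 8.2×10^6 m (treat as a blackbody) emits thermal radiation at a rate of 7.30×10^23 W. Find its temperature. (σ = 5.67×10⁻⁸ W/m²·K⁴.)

T ≈ 11100 K

A = 4πr² = 4π × (8.2×10^6)² = 8.45×10^14 m².
From P = σAT⁴, T = (P / σA)^(1/4) = (7.30×10^23 / (5.67×10⁻⁸ × 8.45×10^14))^(1/4).
T = (1.52×10^16)^(1/4) = 11100 K.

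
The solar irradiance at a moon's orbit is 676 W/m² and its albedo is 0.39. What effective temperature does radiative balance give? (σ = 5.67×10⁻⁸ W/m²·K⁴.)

T ≈ 206 K

Power absorbed = (1−a)S·πR²; power emitted = 4πR²σT⁴. Equating and cancelling πR²:
T = ((1−a)S / 4σ)^(1/4) = (412 / (4 × 5.67×10⁻⁸))^(1/4) = (1.82×10^9)^(1/4).
T = 206 K.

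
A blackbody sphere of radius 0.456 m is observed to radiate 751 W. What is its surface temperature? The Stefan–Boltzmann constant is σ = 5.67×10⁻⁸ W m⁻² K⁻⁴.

A = 4πr² = 4π × (0.456)² = 2.61 m².
From P = σAT⁴, T = (P / σA)^(1/4) = (751 / (5.67×10⁻⁸ × 2.61))^(1/4).
T = (5.07×10^9)^(1/4) = 267 K.

T ≈ 267 K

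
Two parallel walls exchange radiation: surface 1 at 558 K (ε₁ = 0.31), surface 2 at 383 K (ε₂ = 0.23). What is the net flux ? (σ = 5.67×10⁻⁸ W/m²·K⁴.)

For two large parallel gray plates, q = σ(T₁⁴ − T₂⁴) / (1/ε₁ + 1/ε₂ − 1).
1/ε₁ + 1/ε₂ − 1 = 1/0.31 + 1/0.23 − 1 = 6.574.
T₁⁴ − T₂⁴ = 9.69×10^10 − 2.15×10^10 = 7.54×10^10 K⁴.
q = 5.67×10⁻⁸ × 7.54×10^10 / 6.574 = 651 W/m².

q ≈ 651 W/m²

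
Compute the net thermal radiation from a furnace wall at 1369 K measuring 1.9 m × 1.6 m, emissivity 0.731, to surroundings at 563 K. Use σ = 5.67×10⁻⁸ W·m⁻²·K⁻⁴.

Q ≈ 4.30×10^5 W

A = 1.9 × 1.6 = 3.04 m².
Q = εσA(T⁴ − T_s⁴). T⁴ − T_s⁴ = (1369)⁴ − (563)⁴ = 3.51×10^12 − 1.00×10^11 = 3.41×10^12 K⁴.
Q = 0.731 × 5.67×10⁻⁸ × 3.04 × 3.41×10^12 = 4.30×10^5 W.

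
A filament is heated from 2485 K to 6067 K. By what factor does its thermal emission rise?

ratio ≈ 35.5

P ∝ T⁴, so the ratio is (6067/2485)⁴ = (2.441)⁴ = 35.5.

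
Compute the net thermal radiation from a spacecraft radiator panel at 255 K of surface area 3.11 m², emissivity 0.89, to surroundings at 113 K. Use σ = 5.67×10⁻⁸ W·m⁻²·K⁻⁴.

Q ≈ 638 W

Q = εσA(T⁴ − T_s⁴). T⁴ − T_s⁴ = (255)⁴ − (113)⁴ = 4.23×10^9 − 1.63×10^8 = 4.07×10^9 K⁴.
Q = 0.89 × 5.67×10⁻⁸ × 3.11 × 4.07×10^9 = 638 W.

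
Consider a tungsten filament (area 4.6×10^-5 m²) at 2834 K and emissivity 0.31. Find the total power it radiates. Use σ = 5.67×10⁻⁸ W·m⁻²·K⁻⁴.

Stefan–Boltzmann: P = εσAT⁴ = 0.31 × 5.67×10⁻⁸ × 4.60×10^-5 × (2834)⁴ = 0.31 × 5.67×10⁻⁸ × 4.60×10^-5 × 6.45×10^13.
P = 52.2 W.

P ≈ 52.2 W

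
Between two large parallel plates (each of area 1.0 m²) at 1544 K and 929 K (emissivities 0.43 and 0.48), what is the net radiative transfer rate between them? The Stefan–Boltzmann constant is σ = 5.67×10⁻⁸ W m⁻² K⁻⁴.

Q ≈ 82100 W

For two large parallel gray plates, q = σ(T₁⁴ − T₂⁴) / (1/ε₁ + 1/ε₂ − 1).
1/ε₁ + 1/ε₂ − 1 = 1/0.43 + 1/0.48 − 1 = 3.409.
T₁⁴ − T₂⁴ = 5.68×10^12 − 7.45×10^11 = 4.94×10^12 K⁴.
q = 5.67×10⁻⁸ × 4.94×10^12 / 3.409 = 82100 W/m².
Q = q·A = 82100 × 1.0 = 82100 W.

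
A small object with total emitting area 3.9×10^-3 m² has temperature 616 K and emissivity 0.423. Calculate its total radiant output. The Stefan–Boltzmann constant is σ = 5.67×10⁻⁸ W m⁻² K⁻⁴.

P ≈ 13.5 W

Stefan–Boltzmann: P = εσAT⁴ = 0.423 × 5.67×10⁻⁸ × 3.90×10^-3 × (616)⁴ = 0.423 × 5.67×10⁻⁸ × 3.90×10^-3 × 1.44×10^11.
P = 13.5 W.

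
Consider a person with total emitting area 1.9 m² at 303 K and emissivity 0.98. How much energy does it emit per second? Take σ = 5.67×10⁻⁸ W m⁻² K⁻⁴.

P ≈ 890 W

P = εσAT⁴ = 0.98 × 5.67×10⁻⁸ × 1.90 × (303)⁴ = 0.98 × 5.67×10⁻⁸ × 1.90 × 8.43×10^9.
P = 890 W.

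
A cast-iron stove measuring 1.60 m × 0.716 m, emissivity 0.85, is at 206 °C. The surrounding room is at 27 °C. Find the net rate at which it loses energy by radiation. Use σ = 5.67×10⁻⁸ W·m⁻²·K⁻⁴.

A = 1.60 × 0.716 = 1.15 m².
Convert: 206 °C = 479 K; 27 °C = 300 K.
Q = εσA(T⁴ − T_s⁴). T⁴ − T_s⁴ = (479)⁴ − (300)⁴ = 5.26×10^10 − 8.10×10^9 = 4.45×10^10 K⁴.
Q = 0.85 × 5.67×10⁻⁸ × 1.15 × 4.45×10^10 = 2460 W.

Q ≈ 2460 W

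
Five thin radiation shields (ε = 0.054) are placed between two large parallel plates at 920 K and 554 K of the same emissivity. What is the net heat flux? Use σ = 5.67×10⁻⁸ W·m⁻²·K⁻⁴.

q ≈ 163 W/m²

Each of the 6 gaps contributes resistance (2/ε − 1) = 2/0.054 − 1 = 36.04; total = 216.2.
q = σ(T₁⁴ − T₂⁴) / 216.2 = 5.67×10⁻⁸ × 6.22×10^11 / 216.2 = 163 W/m².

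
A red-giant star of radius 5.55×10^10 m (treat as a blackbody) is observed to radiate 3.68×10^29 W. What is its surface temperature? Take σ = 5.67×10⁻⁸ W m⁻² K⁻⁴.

T ≈ 3600 K

A = 4πr² = 4π × (5.55×10^10)² = 3.87×10^22 m².
From P = σAT⁴, T = (P / σA)^(1/4) = (3.68×10^29 / (5.67×10⁻⁸ × 3.87×10^22))^(1/4).
T = (1.68×10^14)^(1/4) = 3600 K.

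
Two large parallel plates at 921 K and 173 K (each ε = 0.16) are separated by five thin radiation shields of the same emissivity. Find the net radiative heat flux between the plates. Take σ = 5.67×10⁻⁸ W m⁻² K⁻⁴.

q ≈ 591 W/m²

Each of the 6 gaps contributes resistance (2/ε − 1) = 2/0.16 − 1 = 11.50; total = 69.00.
q = σ(T₁⁴ − T₂⁴) / 69.00 = 5.67×10⁻⁸ × 7.19×10^11 / 69.00 = 591 W/m².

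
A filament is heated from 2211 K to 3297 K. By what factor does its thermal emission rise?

ratio ≈ 4.94

P ∝ T⁴, so the ratio is (3297/2211)⁴ = (1.491)⁴ = 4.94.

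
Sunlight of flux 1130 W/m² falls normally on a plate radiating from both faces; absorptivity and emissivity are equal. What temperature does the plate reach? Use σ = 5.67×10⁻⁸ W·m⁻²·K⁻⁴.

T ≈ 316 K

Absorbed flux αS = emitted flux 2εσT⁴ per unit area; with α = ε this gives T = (S/2σ)^(1/4).
T = (1130 / (2 × 5.67×10⁻⁸))^(1/4) = (9.96×10^9)^(1/4).
T = 316 K.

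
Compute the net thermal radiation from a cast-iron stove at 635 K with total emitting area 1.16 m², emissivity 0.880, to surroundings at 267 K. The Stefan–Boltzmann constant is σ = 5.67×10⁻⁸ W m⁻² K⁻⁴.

Q = εσA(T⁴ − T_s⁴). T⁴ − T_s⁴ = (635)⁴ − (267)⁴ = 1.63×10^11 − 5.08×10^9 = 1.58×10^11 K⁴.
Q = 0.880 × 5.67×10⁻⁸ × 1.16 × 1.58×10^11 = 9120 W.

Q ≈ 9120 W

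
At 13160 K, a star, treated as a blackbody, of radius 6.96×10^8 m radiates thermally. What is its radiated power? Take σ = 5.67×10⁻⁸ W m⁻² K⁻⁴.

P ≈ 1.04×10^28 W

A = 4πr² = 4π × (6.96×10^8)² = 6.09×10^18 m².
P = σAT⁴ = 5.67×10⁻⁸ × 6.09×10^18 × (13160)⁴ = 5.67×10⁻⁸ × 6.09×10^18 × 3.00×10^16.
P = 1.04×10^28 W.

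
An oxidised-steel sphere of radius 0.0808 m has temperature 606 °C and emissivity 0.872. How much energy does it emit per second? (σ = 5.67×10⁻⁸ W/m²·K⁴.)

P ≈ 2420 W

A = 4πr² = 4π × (0.0808)² = 0.0820 m².
606 °C = 879 K.
Stefan–Boltzmann: P = εσAT⁴ = 0.872 × 5.67×10⁻⁸ × 0.0820 × (879)⁴ = 0.872 × 5.67×10⁻⁸ × 0.0820 × 5.97×10^11.
P = 2420 W.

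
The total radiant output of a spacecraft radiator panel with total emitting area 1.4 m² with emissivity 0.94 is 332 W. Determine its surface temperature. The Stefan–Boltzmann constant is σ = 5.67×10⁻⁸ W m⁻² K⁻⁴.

T ≈ 258 K

From P = εσAT⁴, T = (P / εσA)^(1/4) = (332 / (0.94 × 5.67×10⁻⁸ × 1.40))^(1/4).
T = (4.45×10^9)^(1/4) = 258 K.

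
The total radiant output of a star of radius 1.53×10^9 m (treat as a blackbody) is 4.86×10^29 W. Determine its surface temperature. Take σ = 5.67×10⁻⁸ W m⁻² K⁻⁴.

T ≈ 23200 K

A = 4πr² = 4π × (1.53×10^9)² = 2.94×10^19 m².
From P = σAT⁴, T = (P / σA)^(1/4) = (4.86×10^29 / (5.67×10⁻⁸ × 2.94×10^19))^(1/4).
T = (2.91×10^17)^(1/4) = 23200 K.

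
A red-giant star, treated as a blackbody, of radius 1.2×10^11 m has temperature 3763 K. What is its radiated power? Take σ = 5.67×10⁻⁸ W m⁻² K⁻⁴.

A = 4πr² = 4π × (1.2×10^11)² = 1.81×10^23 m².
P = σAT⁴ = 5.67×10⁻⁸ × 1.81×10^23 × (3763)⁴ = 5.67×10⁻⁸ × 1.81×10^23 × 2.01×10^14.
P = 2.06×10^30 W.

P ≈ 2.06×10^30 W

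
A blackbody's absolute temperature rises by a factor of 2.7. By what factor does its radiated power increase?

P ∝ T⁴, so the power scales as (2.7)⁴ = 53.1.

factor ≈ 53.1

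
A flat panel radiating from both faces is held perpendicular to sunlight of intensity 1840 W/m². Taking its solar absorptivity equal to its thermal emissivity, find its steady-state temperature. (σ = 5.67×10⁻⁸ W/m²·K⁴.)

T ≈ 357 K

Absorbed flux αS = emitted flux 2εσT⁴ per unit area; with α = ε this gives T = (S/2σ)^(1/4).
T = (1840 / (2 × 5.67×10⁻⁸))^(1/4) = (1.62×10^10)^(1/4).
T = 357 K.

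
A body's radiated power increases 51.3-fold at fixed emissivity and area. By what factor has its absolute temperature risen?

factor ≈ 2.68

P ∝ T⁴ ⇒ T ∝ P^(1/4), so T scales by (51.3)^(1/4) = 2.68.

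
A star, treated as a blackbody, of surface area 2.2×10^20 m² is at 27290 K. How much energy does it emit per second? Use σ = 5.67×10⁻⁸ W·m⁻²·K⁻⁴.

P ≈ 6.92×10^30 W

P = σAT⁴ = 5.67×10⁻⁸ × 2.20×10^20 × (27290)⁴ = 5.67×10⁻⁸ × 2.20×10^20 × 5.55×10^17.
P = 6.92×10^30 W.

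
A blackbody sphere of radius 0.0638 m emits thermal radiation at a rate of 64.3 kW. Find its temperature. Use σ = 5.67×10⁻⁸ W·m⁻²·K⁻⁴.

T ≈ 2170 K

A = 4πr² = 4π × (0.0638)² = 0.0512 m².
From P = σAT⁴, T = (P / σA)^(1/4) = (64300 / (5.67×10⁻⁸ × 0.0512))^(1/4).
T = (2.22×10^13)^(1/4) = 2170 K.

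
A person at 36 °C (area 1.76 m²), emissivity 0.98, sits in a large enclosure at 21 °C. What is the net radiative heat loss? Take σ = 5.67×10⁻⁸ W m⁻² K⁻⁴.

Q ≈ 161 W

Convert: 36 °C = 309 K; 21 °C = 294 K.
Q = εσA(T⁴ − T_s⁴). T⁴ − T_s⁴ = (309)⁴ − (294)⁴ = 9.12×10^9 − 7.47×10^9 = 1.65×10^9 K⁴.
Q = 0.98 × 5.67×10⁻⁸ × 1.76 × 1.65×10^9 = 161 W.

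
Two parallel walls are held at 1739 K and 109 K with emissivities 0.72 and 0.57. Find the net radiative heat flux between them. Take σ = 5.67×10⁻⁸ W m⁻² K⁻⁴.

For two large parallel gray plates, q = σ(T₁⁴ − T₂⁴) / (1/ε₁ + 1/ε₂ − 1).
1/ε₁ + 1/ε₂ − 1 = 1/0.72 + 1/0.57 − 1 = 2.143.
T₁⁴ − T₂⁴ = 9.15×10^12 − 1.41×10^8 = 9.15×10^12 K⁴.
q = 5.67×10⁻⁸ × 9.15×10^12 / 2.143 = 2.42×10^5 W/m².

q ≈ 2.42×10^5 W/m²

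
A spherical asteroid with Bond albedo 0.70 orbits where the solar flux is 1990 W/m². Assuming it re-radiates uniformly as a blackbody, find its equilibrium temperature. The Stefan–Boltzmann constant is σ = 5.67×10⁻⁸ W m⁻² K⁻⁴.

T ≈ 227 K

Power absorbed = (1−a)S·πR²; power emitted = 4πR²σT⁴. Equating and cancelling πR²:
T = ((1−a)S / 4σ)^(1/4) = (597 / (4 × 5.67×10⁻⁸))^(1/4) = (2.63×10^9)^(1/4).
T = 227 K.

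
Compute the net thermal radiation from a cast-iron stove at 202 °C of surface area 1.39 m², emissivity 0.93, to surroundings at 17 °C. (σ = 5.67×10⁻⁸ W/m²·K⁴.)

Q ≈ 3210 W

Convert: 202 °C = 475 K; 17 °C = 290 K.
Q = εσA(T⁴ − T_s⁴). T⁴ − T_s⁴ = (475)⁴ − (290)⁴ = 5.09×10^10 − 7.07×10^9 = 4.38×10^10 K⁴.
Q = 0.93 × 5.67×10⁻⁸ × 1.39 × 4.38×10^10 = 3210 W.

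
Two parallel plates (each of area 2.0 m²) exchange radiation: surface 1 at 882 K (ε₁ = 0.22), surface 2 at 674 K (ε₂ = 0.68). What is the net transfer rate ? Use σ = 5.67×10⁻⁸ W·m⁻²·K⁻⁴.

Q ≈ 9020 W

For two large parallel gray plates, q = σ(T₁⁴ − T₂⁴) / (1/ε₁ + 1/ε₂ − 1).
1/ε₁ + 1/ε₂ − 1 = 1/0.22 + 1/0.68 − 1 = 5.016.
T₁⁴ − T₂⁴ = 6.05×10^11 − 2.06×10^11 = 3.99×10^11 K⁴.
q = 5.67×10⁻⁸ × 3.99×10^11 / 5.016 = 4510 W/m².
Q = q·A = 4510 × 2.0 = 9020 W.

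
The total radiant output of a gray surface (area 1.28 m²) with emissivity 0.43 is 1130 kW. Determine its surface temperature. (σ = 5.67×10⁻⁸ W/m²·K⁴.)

T ≈ 2450 K

From P = εσAT⁴, T = (P / εσA)^(1/4) = (1.13×10^6 / (0.43 × 5.67×10⁻⁸ × 1.28))^(1/4).
T = (3.62×10^13)^(1/4) = 2450 K.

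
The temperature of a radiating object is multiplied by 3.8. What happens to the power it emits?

P ∝ T⁴, so the power scales as (3.8)⁴ = 209.

factor ≈ 209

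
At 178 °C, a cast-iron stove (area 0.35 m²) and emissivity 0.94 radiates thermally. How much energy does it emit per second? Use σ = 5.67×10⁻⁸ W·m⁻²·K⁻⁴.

178 °C = 451 K.
P = εσAT⁴ = 0.94 × 5.67×10⁻⁸ × 0.350 × (451)⁴ = 0.94 × 5.67×10⁻⁸ × 0.350 × 4.14×10^10.
P = 772 W.

P ≈ 772 W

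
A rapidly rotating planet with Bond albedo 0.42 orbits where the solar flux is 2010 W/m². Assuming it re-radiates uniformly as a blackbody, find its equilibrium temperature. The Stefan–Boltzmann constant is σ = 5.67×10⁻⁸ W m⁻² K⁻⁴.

Power absorbed = (1−a)S·πR²; power emitted = 4πR²σT⁴. Equating and cancelling πR²:
T = ((1−a)S / 4σ)^(1/4) = (1170 / (4 × 5.67×10⁻⁸))^(1/4) = (5.14×10^9)^(1/4).
T = 268 K.

T ≈ 268 K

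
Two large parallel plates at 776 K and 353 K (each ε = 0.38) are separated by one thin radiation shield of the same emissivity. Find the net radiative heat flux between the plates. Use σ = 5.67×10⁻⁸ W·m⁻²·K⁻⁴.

q ≈ 2310 W/m²

Each of the 2 gaps contributes resistance (2/ε − 1) = 2/0.38 − 1 = 4.263; total = 8.526.
q = σ(T₁⁴ − T₂⁴) / 8.526 = 5.67×10⁻⁸ × 3.47×10^11 / 8.526 = 2310 W/m².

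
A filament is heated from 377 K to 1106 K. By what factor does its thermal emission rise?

P ∝ T⁴, so the ratio is (1106/377)⁴ = (2.934)⁴ = 74.1.

ratio ≈ 74.1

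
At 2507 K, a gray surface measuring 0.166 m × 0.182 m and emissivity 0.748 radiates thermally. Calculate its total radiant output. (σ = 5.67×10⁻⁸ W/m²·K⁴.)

P ≈ 50600 W

A = 0.166 × 0.182 = 0.0302 m².
P = εσAT⁴ = 0.748 × 5.67×10⁻⁸ × 0.0302 × (2507)⁴ = 0.748 × 5.67×10⁻⁸ × 0.0302 × 3.95×10^13.
P = 50600 W.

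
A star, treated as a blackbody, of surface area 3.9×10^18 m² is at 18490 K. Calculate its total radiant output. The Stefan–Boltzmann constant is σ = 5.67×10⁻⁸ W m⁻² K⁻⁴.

P ≈ 2.58×10^28 W

P = σAT⁴ = 5.67×10⁻⁸ × 3.90×10^18 × (18490)⁴ = 5.67×10⁻⁸ × 3.90×10^18 × 1.17×10^17.
P = 2.58×10^28 W.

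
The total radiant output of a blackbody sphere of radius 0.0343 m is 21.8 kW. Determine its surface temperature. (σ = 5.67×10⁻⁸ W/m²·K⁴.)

T ≈ 2260 K

A = 4πr² = 4π × (0.0343)² = 0.0148 m².
From P = σAT⁴, T = (P / σA)^(1/4) = (21800 / (5.67×10⁻⁸ × 0.0148))^(1/4).
T = (2.60×10^13)^(1/4) = 2260 K.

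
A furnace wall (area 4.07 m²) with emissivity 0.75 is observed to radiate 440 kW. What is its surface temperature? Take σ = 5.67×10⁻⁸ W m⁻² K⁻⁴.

From P = εσAT⁴, T = (P / εσA)^(1/4) = (4.40×10^5 / (0.75 × 5.67×10⁻⁸ × 4.07))^(1/4).
T = (2.54×10^12)^(1/4) = 1260 K.

T ≈ 1260 K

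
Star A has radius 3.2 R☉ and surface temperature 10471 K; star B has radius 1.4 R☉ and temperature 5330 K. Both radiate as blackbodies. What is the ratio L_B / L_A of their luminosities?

L_B/L_A ≈ 0.0129

L = 4πR²σT⁴ ∝ R²T⁴, so L_B/L_A = (1.4/3.2)² × (5330/10471)⁴ = 0.191 × 0.0671 = 0.0129.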